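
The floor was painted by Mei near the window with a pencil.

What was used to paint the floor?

'with a pencil' marks the instrument of the painting event.

a pencil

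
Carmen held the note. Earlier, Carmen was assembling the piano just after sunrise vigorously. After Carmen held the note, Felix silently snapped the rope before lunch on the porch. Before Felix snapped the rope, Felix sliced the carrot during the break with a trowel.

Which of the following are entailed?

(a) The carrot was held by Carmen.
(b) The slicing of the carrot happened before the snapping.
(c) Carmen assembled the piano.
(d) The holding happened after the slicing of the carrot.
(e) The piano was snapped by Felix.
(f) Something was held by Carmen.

(a) Not entailed — Carmen held the note, not the carrot; the carrot belongs to the slicing event.
(b) Entailed — the narrative places the slicing before the snapping.
(c) Not entailed — 'was assembling' is progressive on an accomplishment; it does not entail the completed 'assembled'.
(d) Not entailed — the narrative doesn't order the slicing relative to the holding.
(e) Not entailed — Felix snapped the rope, not the piano; the piano belongs to the assembling event.
(f) Entailed — generalizing the patient leaves a sub-description the original still satisfies.

(b), (f)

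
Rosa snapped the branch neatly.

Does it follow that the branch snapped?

'Rosa snapped the branch' is the causative; it entails the inchoative 'the branch snapped'.

yes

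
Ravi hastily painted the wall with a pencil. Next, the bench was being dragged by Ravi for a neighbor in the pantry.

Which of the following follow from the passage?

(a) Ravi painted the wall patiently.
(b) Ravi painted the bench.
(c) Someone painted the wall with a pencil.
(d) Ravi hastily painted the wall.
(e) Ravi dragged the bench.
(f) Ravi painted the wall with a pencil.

(a) Not entailed — 'patiently' adds a manner not in (and inconsistent with) the original.
(b) Not entailed — Ravi painted the wall, not the bench; the bench belongs to the dragging event.
(c) Entailed — dropping 'hastily' and generalizing the agent leaves a sub-description the original still satisfies.
(d) Entailed — every conjunct here is already in the original painting event.
(e) Entailed — 'drag' is an activity; 'was dragging' entails that some dragging happened, so 'dragged' holds.
(f) Entailed — dropping 'hastily' leaves a sub-description the original still satisfies.

(c), (d), (e), (f)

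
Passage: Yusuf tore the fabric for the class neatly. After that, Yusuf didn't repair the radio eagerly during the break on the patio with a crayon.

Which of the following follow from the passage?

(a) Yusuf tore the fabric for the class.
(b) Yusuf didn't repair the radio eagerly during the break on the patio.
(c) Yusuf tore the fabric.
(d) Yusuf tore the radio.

(a), (c)

(a) Entailed — dropping 'neatly' leaves a sub-description the original still satisfies.
(b) Not entailed — dropping 'with a crayon' under negation is not valid — the original leaves open that Yusuf repaired the radio some other way.
(c) Entailed — the original entails any weakening of itself; this just drops 'neatly', 'for the class'.
(d) Not entailed — Yusuf tore the fabric, not the radio; the radio belongs to the repairing event.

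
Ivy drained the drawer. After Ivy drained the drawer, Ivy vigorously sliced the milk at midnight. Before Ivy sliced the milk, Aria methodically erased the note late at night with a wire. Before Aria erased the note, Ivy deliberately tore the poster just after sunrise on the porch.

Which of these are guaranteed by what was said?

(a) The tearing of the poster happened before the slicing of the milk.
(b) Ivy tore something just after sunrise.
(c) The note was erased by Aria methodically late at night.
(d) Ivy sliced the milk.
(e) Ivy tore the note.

(a), (b), (c), (d)

(a) Entailed — the narrative places the tearing before the slicing.
(b) Entailed — this follows by dropping conjuncts from the tearing event's description.
(c) Entailed — this follows by dropping conjuncts from the erasing event's description.
(d) Entailed — this follows by dropping conjuncts from the slicing event's description.
(e) Not entailed — Ivy tore the poster, not the note; the note belongs to the erasing event.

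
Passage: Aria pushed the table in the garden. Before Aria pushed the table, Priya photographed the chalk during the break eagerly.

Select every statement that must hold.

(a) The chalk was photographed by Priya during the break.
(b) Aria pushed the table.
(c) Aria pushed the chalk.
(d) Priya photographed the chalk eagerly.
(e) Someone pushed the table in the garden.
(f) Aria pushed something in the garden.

(a), (b), (d), (e), (f)

(a) Entailed — this follows by dropping conjuncts from the photographing event's description.
(b) Entailed — the original entails any weakening of itself; this just drops 'in the garden'.
(c) Not entailed — Aria pushed the table, not the chalk; the chalk belongs to the photographing event.
(d) Entailed — this follows by dropping conjuncts from the photographing event's description.
(e) Entailed — generalizing the agent leaves a sub-description the original still satisfies.
(f) Entailed — every conjunct here is already in the original pushing event.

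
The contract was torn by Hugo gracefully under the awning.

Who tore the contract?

'Hugo' marks the agent of the tearing event.

Hugo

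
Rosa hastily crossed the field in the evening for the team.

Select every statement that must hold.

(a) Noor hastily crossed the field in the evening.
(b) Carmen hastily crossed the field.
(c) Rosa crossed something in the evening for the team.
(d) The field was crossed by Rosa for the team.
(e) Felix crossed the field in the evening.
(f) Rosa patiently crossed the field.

(c), (d)

(a) Not entailed — the passage has Rosa crossing the field, not Noor.
(b) Not entailed — the passage has Rosa crossing the field, not Carmen.
(c) Entailed — dropping 'hastily' and generalizing the patient leaves a sub-description the original still satisfies.
(d) Entailed — dropping 'in the evening', 'hastily' leaves a sub-description the original still satisfies.
(e) Not entailed — the passage has Rosa crossing the field, not Felix.
(f) Not entailed — 'patiently' adds a manner not in (and inconsistent with) the original.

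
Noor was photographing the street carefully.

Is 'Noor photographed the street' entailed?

'was photographing' is progressive; for an accomplishment like 'photograph the street', it doesn't entail completion.

no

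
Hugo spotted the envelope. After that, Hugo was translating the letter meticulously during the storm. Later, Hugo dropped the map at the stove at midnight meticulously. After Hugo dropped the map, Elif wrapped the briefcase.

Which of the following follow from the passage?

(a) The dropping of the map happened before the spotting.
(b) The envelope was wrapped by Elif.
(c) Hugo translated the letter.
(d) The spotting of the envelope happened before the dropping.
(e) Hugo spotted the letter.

(d)

(a) Not entailed — the narrative places the spotting before the dropping, not after.
(b) Not entailed — Elif wrapped the briefcase, not the envelope; the envelope belongs to the spotting event.
(c) Not entailed — 'was translating' is progressive on an accomplishment; it does not entail the completed 'translated'.
(d) Entailed — the narrative places the spotting before the dropping.
(e) Not entailed — Hugo spotted the envelope, not the letter; the letter belongs to the translating event.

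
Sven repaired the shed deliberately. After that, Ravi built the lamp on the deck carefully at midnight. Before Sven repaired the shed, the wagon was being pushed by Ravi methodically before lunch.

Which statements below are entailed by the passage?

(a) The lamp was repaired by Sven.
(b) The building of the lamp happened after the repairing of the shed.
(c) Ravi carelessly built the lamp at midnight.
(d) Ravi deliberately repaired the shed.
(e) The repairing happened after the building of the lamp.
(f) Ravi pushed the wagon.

(b), (f)

(a) Not entailed — Sven repaired the shed, not the lamp; the lamp belongs to the building event.
(b) Entailed — the narrative places the repairing before the building.
(c) Not entailed — 'carelessly' adds a manner not in (and inconsistent with) the original.
(d) Not entailed — the passage has Sven repairing the shed, not Ravi.
(e) Not entailed — the narrative places the repairing before the building, not after.
(f) Entailed — 'push' is an activity; 'was pushing' entails that some pushing happened, so 'pushed' holds.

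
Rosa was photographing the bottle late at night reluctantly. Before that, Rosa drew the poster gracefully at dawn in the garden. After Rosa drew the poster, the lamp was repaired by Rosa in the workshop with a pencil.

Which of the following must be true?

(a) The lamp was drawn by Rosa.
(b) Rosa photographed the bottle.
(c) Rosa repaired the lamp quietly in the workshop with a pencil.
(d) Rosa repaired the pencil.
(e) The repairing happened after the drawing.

(a) Not entailed — Rosa drew the poster, not the lamp; the lamp belongs to the repairing event.
(b) Not entailed — 'was photographing' is progressive on an accomplishment; it does not entail the completed 'photographed'.
(c) Not entailed — 'quietly' adds information not in the original event.
(d) Not entailed — the pencil is the instrument, not what was repaired.
(e) Entailed — the narrative places the drawing before the repairing.

(e)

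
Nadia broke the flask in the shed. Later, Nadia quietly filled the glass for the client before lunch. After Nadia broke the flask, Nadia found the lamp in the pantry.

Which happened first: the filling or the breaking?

the breaking

The connectives place the breaking before the filling.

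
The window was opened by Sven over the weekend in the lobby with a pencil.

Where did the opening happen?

in the lobby

'in the lobby' marks the location of the opening event.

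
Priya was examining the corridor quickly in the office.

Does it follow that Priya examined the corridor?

'examine' is atelic; if Priya was examining the corridor, then Priya examined the corridor (for some time).

yes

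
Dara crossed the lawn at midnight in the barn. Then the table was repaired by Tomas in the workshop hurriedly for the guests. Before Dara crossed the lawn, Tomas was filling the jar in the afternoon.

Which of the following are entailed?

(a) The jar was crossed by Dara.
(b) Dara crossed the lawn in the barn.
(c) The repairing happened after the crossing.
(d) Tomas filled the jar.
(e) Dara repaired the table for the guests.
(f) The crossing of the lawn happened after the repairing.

(b), (c)

(a) Not entailed — Dara crossed the lawn, not the jar; the jar belongs to the filling event.
(b) Entailed — every conjunct here is already in the original crossing event.
(c) Entailed — the narrative places the crossing before the repairing.
(d) Not entailed — 'was filling' is progressive on an accomplishment; it does not entail the completed 'filled'.
(e) Not entailed — the passage has Tomas repairing the table, not Dara.
(f) Not entailed — the narrative places the crossing before the repairing, not after.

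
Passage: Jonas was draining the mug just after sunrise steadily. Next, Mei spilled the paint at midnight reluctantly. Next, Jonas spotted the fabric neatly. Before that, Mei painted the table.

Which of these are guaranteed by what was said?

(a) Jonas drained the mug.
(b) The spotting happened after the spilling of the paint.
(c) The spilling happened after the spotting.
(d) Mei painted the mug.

(b)

(a) Not entailed — 'was draining' is progressive on an accomplishment; it does not entail the completed 'drained'.
(b) Entailed — the narrative places the spilling before the spotting.
(c) Not entailed — the narrative places the spilling before the spotting, not after.
(d) Not entailed — Mei painted the table, not the mug; the mug belongs to the draining event.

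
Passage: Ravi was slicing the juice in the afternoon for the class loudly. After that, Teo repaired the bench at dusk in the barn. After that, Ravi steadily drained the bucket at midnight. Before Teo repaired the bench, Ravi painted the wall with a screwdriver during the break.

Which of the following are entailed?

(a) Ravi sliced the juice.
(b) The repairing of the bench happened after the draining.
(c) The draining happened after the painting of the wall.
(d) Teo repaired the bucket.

(c)

(a) Not entailed — 'was slicing' is progressive on an accomplishment; it does not entail the completed 'sliced'.
(b) Not entailed — the narrative places the repairing before the draining, not after.
(c) Entailed — the narrative places the painting before the draining.
(d) Not entailed — Teo repaired the bench, not the bucket; the bucket belongs to the draining event.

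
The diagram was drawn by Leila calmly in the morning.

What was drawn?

'the diagram' marks the patient of the drawing event.

the diagram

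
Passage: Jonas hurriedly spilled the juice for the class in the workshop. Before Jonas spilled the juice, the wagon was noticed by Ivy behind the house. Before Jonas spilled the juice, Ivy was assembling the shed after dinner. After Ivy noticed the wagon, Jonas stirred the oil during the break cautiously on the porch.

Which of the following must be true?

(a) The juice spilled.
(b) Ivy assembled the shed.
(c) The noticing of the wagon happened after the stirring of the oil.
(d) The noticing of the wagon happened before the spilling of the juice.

(a) Entailed — 'Jonas spilled the juice' is causative; it entails the inchoative 'the juice spilled'.
(b) Not entailed — 'was assembling' is progressive on an accomplishment; it does not entail the completed 'assembled'.
(c) Not entailed — the narrative places the noticing before the stirring, not after.
(d) Entailed — the narrative places the noticing before the spilling.

(a), (d)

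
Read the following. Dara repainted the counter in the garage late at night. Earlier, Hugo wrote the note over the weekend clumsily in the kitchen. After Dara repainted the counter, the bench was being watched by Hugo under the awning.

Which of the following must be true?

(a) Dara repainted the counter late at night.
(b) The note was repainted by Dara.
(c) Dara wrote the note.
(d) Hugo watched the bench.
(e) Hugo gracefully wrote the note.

(a), (d)

(a) Entailed — this follows by dropping conjuncts from the repainting event's description.
(b) Not entailed — Dara repainted the counter, not the note; the note belongs to the writing event.
(c) Not entailed — the passage has Hugo writing the note, not Dara.
(d) Entailed — 'watch' is an activity; 'was watching' entails that some watching happened, so 'watched' holds.
(e) Not entailed — 'gracefully' adds a manner not in (and inconsistent with) the original.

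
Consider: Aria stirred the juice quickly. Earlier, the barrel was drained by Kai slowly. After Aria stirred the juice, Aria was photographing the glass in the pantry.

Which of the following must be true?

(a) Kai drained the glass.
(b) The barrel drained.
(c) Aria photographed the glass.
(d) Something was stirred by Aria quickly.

(b), (d)

(a) Not entailed — Kai drained the barrel, not the glass; the glass belongs to the photographing event.
(b) Entailed — 'Kai drained the barrel' is causative; it entails the inchoative 'the barrel drained'.
(c) Not entailed — 'was photographing' is progressive on an accomplishment; it does not entail the completed 'photographed'.
(d) Entailed — the original entails any weakening of itself; this just generalizes the patient.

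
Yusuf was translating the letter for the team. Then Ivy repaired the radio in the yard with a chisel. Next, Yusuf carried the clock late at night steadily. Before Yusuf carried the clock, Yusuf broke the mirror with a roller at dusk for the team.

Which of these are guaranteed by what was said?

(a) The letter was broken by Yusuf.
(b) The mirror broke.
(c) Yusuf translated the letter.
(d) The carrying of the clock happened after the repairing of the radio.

(b), (d)

(a) Not entailed — Yusuf broke the mirror, not the letter; the letter belongs to the translating event.
(b) Entailed — 'Yusuf broke the mirror' is causative; it entails the inchoative 'the mirror broke'.
(c) Not entailed — 'was translating' is progressive on an accomplishment; it does not entail the completed 'translated'.
(d) Entailed — the narrative places the repairing before the carrying.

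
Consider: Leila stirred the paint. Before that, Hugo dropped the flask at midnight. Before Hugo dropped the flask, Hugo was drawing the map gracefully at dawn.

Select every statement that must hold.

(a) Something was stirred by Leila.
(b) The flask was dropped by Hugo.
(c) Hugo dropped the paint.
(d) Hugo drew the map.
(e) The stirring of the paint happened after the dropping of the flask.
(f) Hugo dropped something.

(a) Entailed — generalizing the patient leaves a sub-description the original still satisfies.
(b) Entailed — dropping 'at midnight' leaves a sub-description the original still satisfies.
(c) Not entailed — Hugo dropped the flask, not the paint; the paint belongs to the stirring event.
(d) Not entailed — 'was drawing' is progressive on an accomplishment; it does not entail the completed 'drew'.
(e) Entailed — the narrative places the dropping before the stirring.
(f) Entailed — every conjunct here is already in the original dropping event.

(a), (b), (e), (f)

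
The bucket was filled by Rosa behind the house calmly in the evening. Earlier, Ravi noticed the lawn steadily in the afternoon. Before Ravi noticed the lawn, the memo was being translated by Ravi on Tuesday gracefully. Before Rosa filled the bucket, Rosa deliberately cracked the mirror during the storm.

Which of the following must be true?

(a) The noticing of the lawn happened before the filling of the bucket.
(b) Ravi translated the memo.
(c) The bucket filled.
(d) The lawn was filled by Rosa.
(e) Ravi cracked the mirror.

(a), (c)

(a) Entailed — the narrative places the noticing before the filling.
(b) Not entailed — 'was translating' is progressive on an accomplishment; it does not entail the completed 'translated'.
(c) Entailed — 'Rosa filled the bucket' is causative; it entails the inchoative 'the bucket filled'.
(d) Not entailed — Rosa filled the bucket, not the lawn; the lawn belongs to the noticing event.
(e) Not entailed — the passage has Rosa cracking the mirror, not Ravi.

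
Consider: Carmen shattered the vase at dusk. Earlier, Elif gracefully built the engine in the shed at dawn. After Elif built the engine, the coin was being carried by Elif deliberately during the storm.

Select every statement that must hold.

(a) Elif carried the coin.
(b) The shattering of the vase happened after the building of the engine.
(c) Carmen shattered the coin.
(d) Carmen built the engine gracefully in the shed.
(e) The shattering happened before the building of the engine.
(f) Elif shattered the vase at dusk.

(a), (b)

(a) Entailed — 'carry' is an activity; 'was carrying' entails that some carrying happened, so 'carried' holds.
(b) Entailed — the narrative places the building before the shattering.
(c) Not entailed — Carmen shattered the vase, not the coin; the coin belongs to the carrying event.
(d) Not entailed — the passage has Elif building the engine, not Carmen.
(e) Not entailed — the narrative places the building before the shattering, not after.
(f) Not entailed — the passage has Carmen shattering the vase, not Elif.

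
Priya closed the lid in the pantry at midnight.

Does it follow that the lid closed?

yes

'Priya closed the lid' is the causative; it entails the inchoative 'the lid closed'.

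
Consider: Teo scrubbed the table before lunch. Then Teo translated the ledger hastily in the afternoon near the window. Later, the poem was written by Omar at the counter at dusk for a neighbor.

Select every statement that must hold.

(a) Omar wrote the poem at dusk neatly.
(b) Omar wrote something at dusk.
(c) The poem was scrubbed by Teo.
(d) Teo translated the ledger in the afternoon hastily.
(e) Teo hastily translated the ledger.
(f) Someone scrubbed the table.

(b), (d), (e), (f)

(a) Not entailed — 'neatly' adds information not in the original event.
(b) Entailed — dropping 'for a neighbor', 'at the counter' and generalizing the patient leaves a sub-description the original still satisfies.
(c) Not entailed — Teo scrubbed the table, not the poem; the poem belongs to the writing event.
(d) Entailed — the original entails any weakening of itself; this just drops 'near the window'.
(e) Entailed — this follows by dropping conjuncts from the translating event's description.
(f) Entailed — the original entails any weakening of itself; this just drops 'before lunch' and generalizes the agent.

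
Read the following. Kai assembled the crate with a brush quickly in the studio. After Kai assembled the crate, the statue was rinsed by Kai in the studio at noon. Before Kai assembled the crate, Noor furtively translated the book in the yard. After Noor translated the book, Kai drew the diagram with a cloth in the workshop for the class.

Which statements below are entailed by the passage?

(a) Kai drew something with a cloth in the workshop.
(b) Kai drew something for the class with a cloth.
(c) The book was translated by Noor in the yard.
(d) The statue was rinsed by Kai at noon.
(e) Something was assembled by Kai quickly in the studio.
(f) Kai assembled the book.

(a) Entailed — the original entails any weakening of itself; this just drops 'for the class' and generalizes the patient.
(b) Entailed — every conjunct here is already in the original drawing event.
(c) Entailed — this follows by dropping conjuncts from the translating event's description.
(d) Entailed — every conjunct here is already in the original rinsing event.
(e) Entailed — dropping 'with a brush' and generalizing the patient leaves a sub-description the original still satisfies.
(f) Not entailed — Kai assembled the crate, not the book; the book belongs to the translating event.

(a), (b), (c), (d), (e)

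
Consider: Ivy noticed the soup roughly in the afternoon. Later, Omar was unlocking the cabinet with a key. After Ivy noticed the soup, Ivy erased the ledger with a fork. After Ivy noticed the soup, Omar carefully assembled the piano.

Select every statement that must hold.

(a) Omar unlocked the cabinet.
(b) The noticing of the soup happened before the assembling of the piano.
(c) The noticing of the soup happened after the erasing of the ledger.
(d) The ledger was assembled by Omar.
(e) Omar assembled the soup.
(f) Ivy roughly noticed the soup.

(a) Not entailed — 'was unlocking' is progressive on an accomplishment; it does not entail the completed 'unlocked'.
(b) Entailed — the narrative places the noticing before the assembling.
(c) Not entailed — the narrative places the noticing before the erasing, not after.
(d) Not entailed — Omar assembled the piano, not the ledger; the ledger belongs to the erasing event.
(e) Not entailed — Omar assembled the piano, not the soup; the soup belongs to the noticing event.
(f) Entailed — this follows by dropping conjuncts from the noticing event's description.

(b), (f)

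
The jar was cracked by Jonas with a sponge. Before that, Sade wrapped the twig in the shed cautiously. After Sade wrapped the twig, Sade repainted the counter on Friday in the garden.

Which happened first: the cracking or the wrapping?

The connectives place the wrapping before the cracking.

the wrapping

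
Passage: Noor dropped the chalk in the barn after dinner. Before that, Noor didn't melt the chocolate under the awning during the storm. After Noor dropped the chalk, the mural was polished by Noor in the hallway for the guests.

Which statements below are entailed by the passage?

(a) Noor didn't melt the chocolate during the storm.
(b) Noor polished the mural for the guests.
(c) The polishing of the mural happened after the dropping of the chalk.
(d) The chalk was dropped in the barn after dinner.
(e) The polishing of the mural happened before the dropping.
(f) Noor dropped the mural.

(b), (c), (d)

(a) Not entailed — dropping 'under the awning' under negation is not valid — the original leaves open that Noor melted the chocolate some other way.
(b) Entailed — the original entails any weakening of itself; this just drops 'in the hallway'.
(c) Entailed — the narrative places the dropping before the polishing.
(d) Entailed — this follows by dropping conjuncts from the dropping event's description.
(e) Not entailed — the narrative places the dropping before the polishing, not after.
(f) Not entailed — Noor dropped the chalk, not the mural; the mural belongs to the polishing event.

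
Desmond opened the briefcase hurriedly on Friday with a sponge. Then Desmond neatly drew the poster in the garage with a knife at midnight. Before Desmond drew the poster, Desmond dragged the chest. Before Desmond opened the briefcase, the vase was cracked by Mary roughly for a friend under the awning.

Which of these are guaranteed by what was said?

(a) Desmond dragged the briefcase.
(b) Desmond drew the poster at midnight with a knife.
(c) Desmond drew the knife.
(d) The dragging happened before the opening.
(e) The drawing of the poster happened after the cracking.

(b), (e)

(a) Not entailed — Desmond dragged the chest, not the briefcase; the briefcase belongs to the opening event.
(b) Entailed — this follows by dropping conjuncts from the drawing event's description.
(c) Not entailed — the knife is the instrument, not what was drawn.
(d) Not entailed — the narrative doesn't order the dragging relative to the opening.
(e) Entailed — the narrative places the cracking before the drawing.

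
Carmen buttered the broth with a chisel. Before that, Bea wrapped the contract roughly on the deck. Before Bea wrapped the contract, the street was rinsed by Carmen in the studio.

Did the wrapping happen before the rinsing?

no

The narrative orders the rinsing before the wrapping.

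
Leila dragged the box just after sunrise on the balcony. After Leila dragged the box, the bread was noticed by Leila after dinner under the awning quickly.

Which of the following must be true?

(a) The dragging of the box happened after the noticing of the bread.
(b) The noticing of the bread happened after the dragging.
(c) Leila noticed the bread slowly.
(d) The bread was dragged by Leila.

(b)

(a) Not entailed — the narrative places the dragging before the noticing, not after.
(b) Entailed — the narrative places the dragging before the noticing.
(c) Not entailed — 'slowly' adds a manner not in (and inconsistent with) the original.
(d) Not entailed — Leila dragged the box, not the bread; the bread belongs to the noticing event.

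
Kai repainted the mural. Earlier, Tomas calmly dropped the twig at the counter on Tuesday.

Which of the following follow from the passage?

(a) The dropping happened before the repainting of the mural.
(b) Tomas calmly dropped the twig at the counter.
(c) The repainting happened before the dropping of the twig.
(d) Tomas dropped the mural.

(a) Entailed — the narrative places the dropping before the repainting.
(b) Entailed — the original entails any weakening of itself; this just drops 'on Tuesday'.
(c) Not entailed — the narrative places the dropping before the repainting, not after.
(d) Not entailed — Tomas dropped the twig, not the mural; the mural belongs to the repainting event.

(a), (b)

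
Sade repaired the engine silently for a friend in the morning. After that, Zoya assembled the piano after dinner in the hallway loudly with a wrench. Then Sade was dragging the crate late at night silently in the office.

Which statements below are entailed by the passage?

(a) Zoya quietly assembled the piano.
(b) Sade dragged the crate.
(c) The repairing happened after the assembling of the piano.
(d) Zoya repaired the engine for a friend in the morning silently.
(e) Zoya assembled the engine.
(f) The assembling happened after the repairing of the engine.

(a) Not entailed — 'quietly' adds a manner not in (and inconsistent with) the original.
(b) Entailed — 'drag' is an activity; 'was dragging' entails that some dragging happened, so 'dragged' holds.
(c) Not entailed — the narrative places the repairing before the assembling, not after.
(d) Not entailed — the passage has Sade repairing the engine, not Zoya.
(e) Not entailed — Zoya assembled the piano, not the engine; the engine belongs to the repairing event.
(f) Entailed — the narrative places the repairing before the assembling.

(b), (f)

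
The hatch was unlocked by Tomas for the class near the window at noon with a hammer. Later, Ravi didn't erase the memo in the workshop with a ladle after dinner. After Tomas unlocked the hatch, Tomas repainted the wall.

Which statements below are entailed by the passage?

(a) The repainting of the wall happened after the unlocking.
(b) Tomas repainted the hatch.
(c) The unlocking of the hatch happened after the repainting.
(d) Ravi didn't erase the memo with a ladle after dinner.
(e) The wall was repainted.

(a) Entailed — the narrative places the unlocking before the repainting.
(b) Not entailed — Tomas repainted the wall, not the hatch; the hatch belongs to the unlocking event.
(c) Not entailed — the narrative places the unlocking before the repainting, not after.
(d) Not entailed — dropping 'in the workshop' under negation is not valid — the original leaves open that Ravi erased the memo some other way.
(e) Entailed — the original entails any weakening of itself; this just generalizes the agent.

(a), (e)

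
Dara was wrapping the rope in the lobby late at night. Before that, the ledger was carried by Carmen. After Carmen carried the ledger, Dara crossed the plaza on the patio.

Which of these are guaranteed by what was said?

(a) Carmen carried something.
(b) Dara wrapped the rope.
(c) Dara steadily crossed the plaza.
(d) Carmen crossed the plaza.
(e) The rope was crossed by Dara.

(a) Entailed — generalizing the patient leaves a sub-description the original still satisfies.
(b) Not entailed — 'was wrapping' is progressive on an accomplishment; it does not entail the completed 'wrapped'.
(c) Not entailed — 'steadily' adds information not in the original event.
(d) Not entailed — the passage has Dara crossing the plaza, not Carmen.
(e) Not entailed — Dara crossed the plaza, not the rope; the rope belongs to the wrapping event.

(a)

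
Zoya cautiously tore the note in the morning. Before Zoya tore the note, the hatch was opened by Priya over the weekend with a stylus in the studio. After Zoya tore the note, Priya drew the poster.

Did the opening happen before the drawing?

yes

The narrative orders the opening before the drawing.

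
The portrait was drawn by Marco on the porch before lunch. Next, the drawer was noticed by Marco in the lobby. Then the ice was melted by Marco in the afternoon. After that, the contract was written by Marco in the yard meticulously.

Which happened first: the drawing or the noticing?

the drawing

The connectives place the drawing before the noticing.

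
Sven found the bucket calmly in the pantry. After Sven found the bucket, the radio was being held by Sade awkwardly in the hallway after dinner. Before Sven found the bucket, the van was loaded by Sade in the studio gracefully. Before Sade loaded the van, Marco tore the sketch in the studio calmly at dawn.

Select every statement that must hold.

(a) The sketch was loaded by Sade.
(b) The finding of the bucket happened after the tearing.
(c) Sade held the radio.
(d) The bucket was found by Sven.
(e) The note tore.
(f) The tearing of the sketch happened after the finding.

(b), (c), (d)

(a) Not entailed — Sade loaded the van, not the sketch; the sketch belongs to the tearing event.
(b) Entailed — the narrative places the tearing before the finding.
(c) Entailed — 'hold' is an activity; 'was holding' entails that some holding happened, so 'held' holds.
(d) Entailed — every conjunct here is already in the original finding event.
(e) Not entailed — the sketch is what tore, not the note.
(f) Not entailed — the narrative places the tearing before the finding, not after.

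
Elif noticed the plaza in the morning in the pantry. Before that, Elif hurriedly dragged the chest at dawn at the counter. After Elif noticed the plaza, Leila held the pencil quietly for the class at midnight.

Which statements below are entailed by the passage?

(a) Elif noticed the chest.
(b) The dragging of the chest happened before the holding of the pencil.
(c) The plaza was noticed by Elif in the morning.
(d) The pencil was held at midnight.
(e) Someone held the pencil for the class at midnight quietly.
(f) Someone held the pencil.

(a) Not entailed — Elif noticed the plaza, not the chest; the chest belongs to the dragging event.
(b) Entailed — the narrative places the dragging before the holding.
(c) Entailed — the original entails any weakening of itself; this just drops 'in the pantry'.
(d) Entailed — this follows by dropping conjuncts from the holding event's description.
(e) Entailed — this follows by dropping conjuncts from the holding event's description.
(f) Entailed — the original entails any weakening of itself; this just drops 'at midnight', 'for the class', 'quietly' and generalizes the agent.

(b), (c), (d), (e), (f)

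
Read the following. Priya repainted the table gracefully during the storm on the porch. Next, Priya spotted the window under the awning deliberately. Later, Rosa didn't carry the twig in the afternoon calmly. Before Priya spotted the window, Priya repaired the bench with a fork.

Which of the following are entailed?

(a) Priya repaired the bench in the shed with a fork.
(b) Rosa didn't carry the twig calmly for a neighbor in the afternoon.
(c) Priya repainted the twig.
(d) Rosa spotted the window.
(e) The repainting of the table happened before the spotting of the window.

(b), (e)

(a) Not entailed — 'in the shed' adds information not in the original event.
(b) Entailed — under negation, adding a further restriction is entailed: if no such carrying event occurred, none occurred for a neighbor either.
(c) Not entailed — Priya repainted the table, not the twig; the twig belongs to the carrying event.
(d) Not entailed — the passage has Priya spotting the window, not Rosa.
(e) Entailed — the narrative places the repainting before the spotting.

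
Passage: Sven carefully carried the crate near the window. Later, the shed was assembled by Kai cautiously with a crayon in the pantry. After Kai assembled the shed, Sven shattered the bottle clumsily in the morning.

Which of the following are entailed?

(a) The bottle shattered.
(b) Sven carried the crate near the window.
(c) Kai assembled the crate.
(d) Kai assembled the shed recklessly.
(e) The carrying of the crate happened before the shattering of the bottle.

(a) Entailed — 'Sven shattered the bottle' is causative; it entails the inchoative 'the bottle shattered'.
(b) Entailed — this follows by dropping conjuncts from the carrying event's description.
(c) Not entailed — Kai assembled the shed, not the crate; the crate belongs to the carrying event.
(d) Not entailed — 'recklessly' adds a manner not in (and inconsistent with) the original.
(e) Entailed — the narrative places the carrying before the shattering.

(a), (b), (e)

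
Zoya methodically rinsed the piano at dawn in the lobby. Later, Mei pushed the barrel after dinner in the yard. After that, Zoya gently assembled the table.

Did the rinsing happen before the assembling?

The narrative orders the rinsing before the assembling.

yes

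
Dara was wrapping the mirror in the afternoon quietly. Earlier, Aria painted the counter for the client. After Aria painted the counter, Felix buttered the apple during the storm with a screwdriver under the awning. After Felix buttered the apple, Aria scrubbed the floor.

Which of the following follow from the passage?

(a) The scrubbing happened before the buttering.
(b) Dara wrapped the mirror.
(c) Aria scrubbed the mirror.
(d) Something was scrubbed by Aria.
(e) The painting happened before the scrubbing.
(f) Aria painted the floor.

(a) Not entailed — the narrative places the buttering before the scrubbing, not after.
(b) Not entailed — 'was wrapping' is progressive on an accomplishment; it does not entail the completed 'wrapped'.
(c) Not entailed — Aria scrubbed the floor, not the mirror; the mirror belongs to the wrapping event.
(d) Entailed — the original entails any weakening of itself; this just generalizes the patient.
(e) Entailed — the narrative places the painting before the scrubbing.
(f) Not entailed — Aria painted the counter, not the floor; the floor belongs to the scrubbing event.

(d), (e)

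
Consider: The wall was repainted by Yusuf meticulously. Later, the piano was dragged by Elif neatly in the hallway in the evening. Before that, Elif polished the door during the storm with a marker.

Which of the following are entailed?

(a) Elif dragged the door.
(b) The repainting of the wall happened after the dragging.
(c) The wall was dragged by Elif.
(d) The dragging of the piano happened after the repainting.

(d)

(a) Not entailed — Elif dragged the piano, not the door; the door belongs to the polishing event.
(b) Not entailed — the narrative places the repainting before the dragging, not after.
(c) Not entailed — Elif dragged the piano, not the wall; the wall belongs to the repainting event.
(d) Entailed — the narrative places the repainting before the dragging.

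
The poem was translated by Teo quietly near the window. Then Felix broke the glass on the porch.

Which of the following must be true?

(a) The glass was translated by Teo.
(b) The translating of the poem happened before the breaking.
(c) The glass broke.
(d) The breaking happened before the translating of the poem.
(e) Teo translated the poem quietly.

(b), (c), (e)

(a) Not entailed — Teo translated the poem, not the glass; the glass belongs to the breaking event.
(b) Entailed — the narrative places the translating before the breaking.
(c) Entailed — 'Felix broke the glass' is causative; it entails the inchoative 'the glass broke'.
(d) Not entailed — the narrative places the translating before the breaking, not after.
(e) Entailed — every conjunct here is already in the original translating event.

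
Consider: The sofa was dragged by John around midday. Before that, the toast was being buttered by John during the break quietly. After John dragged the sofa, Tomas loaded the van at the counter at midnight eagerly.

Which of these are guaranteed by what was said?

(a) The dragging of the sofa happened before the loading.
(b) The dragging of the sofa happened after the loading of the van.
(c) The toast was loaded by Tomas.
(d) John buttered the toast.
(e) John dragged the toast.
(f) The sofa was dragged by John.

(a) Entailed — the narrative places the dragging before the loading.
(b) Not entailed — the narrative places the dragging before the loading, not after.
(c) Not entailed — Tomas loaded the van, not the toast; the toast belongs to the buttering event.
(d) Not entailed — 'was buttering' is progressive on an accomplishment; it does not entail the completed 'buttered'.
(e) Not entailed — John dragged the sofa, not the toast; the toast belongs to the buttering event.
(f) Entailed — this follows by dropping conjuncts from the dragging event's description.

(a), (f)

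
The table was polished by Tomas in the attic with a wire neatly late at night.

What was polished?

the table

'the table' marks the patient of the polishing event.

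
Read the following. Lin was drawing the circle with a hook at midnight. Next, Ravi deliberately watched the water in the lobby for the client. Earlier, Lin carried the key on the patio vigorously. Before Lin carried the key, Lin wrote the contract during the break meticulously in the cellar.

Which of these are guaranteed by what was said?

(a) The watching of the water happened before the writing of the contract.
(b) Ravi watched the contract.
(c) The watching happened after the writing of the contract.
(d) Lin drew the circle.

(a) Not entailed — the narrative places the writing before the watching, not after.
(b) Not entailed — Ravi watched the water, not the contract; the contract belongs to the writing event.
(c) Entailed — the narrative places the writing before the watching.
(d) Not entailed — 'was drawing' is progressive on an accomplishment; it does not entail the completed 'drew'.

(c)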